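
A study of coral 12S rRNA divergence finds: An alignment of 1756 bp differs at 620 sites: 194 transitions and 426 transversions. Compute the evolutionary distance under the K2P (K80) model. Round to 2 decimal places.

P = 194/1756 ≈ 0.110478 and Q = 426/1756 ≈ 0.242597.
Under the Kimura two-parameter model, d = −½ ln(1 − 2P − Q) − ¼ ln(1 − 2Q).
1 − 2P − Q = 0.536447, giving −½ ln(0.536447) = 0.311394.
1 − 2Q = 0.514806, giving −¼ ln(0.514806) = 0.165991.
d = 0.311394 + 0.165991 = 0.477385.

0.48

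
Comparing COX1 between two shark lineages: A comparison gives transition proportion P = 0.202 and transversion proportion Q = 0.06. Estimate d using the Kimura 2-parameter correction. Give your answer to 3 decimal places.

Under the Kimura two-parameter model, d = −½ ln(1 − 2P − Q) − ¼ ln(1 − 2Q).
1 − 2P − Q = 0.536, giving −½ ln(0.536) = 0.311811.
1 − 2Q = 0.88, giving −¼ ln(0.88) = 0.031958.
d = 0.311811 + 0.031958 = 0.343769.

0.344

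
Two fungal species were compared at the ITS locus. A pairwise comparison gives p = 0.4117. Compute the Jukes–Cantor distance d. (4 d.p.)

d = −(3/4) ln(1 − 4p/3) = −0.75 ln(1 − 0.548933) = −0.75 ln(0.451067)
  = −0.75 × (-0.796139) = 0.597104 substitutions/site.

0.5971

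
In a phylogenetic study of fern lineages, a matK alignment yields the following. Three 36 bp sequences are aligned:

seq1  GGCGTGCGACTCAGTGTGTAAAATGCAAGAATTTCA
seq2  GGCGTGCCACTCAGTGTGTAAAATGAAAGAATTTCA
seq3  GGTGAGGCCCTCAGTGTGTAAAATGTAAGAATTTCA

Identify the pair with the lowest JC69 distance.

seq1–seq2: 2/36 differ, p = 0.056, d = 0.058.
seq1–seq3: 6/36 differ, p = 0.167, d = 0.188.
seq2–seq3: 5/36 differ, p = 0.139, d = 0.154.
The smallest distance is between seq1 and seq2.

seq1 and seq2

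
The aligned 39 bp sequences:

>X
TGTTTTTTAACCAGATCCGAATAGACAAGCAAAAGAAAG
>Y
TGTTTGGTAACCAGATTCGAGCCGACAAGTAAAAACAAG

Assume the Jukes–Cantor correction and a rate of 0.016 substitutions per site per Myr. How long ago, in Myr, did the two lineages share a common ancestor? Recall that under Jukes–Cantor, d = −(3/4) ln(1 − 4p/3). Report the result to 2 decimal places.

The sequences differ at 9 of 39 sites (6, 7, 17, 21, 22, 23, 30, 35, 36), so p = 9/39 ≈ 0.230769.
d = −(3/4) ln(1 − 4p/3) = −0.75 ln(1 − 0.307692) = −0.75 ln(0.692308)
  = −0.75 × (-0.367724) = 0.275793 substitutions/site.
Under a molecular clock d = 2μt, so t = d/(2μ) = 0.275793 / (2 × 0.016) = 8.62 Myr.

8.62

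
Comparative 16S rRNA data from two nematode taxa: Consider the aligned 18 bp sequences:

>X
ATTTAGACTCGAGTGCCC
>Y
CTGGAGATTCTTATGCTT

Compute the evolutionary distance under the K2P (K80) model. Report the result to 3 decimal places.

Of 18 sites, 4 differences are transitions and 5 are transversions, so P = 4/18 ≈ 0.222222 and Q = 5/18 ≈ 0.277778.
Under the Kimura two-parameter model, d = −½ ln(1 − 2P − Q) − ¼ ln(1 − 2Q).
1 − 2P − Q = 0.277778, giving −½ ln(0.277778) = 0.640467.
1 − 2Q = 0.444444, giving −¼ ln(0.444444) = 0.202733.
d = 0.640467 + 0.202733 = 0.843200.

0.843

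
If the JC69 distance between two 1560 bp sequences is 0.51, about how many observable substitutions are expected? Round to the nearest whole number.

577

Invert JC69: p = (3/4)(1 − e^(−4d/3)) = 0.75 × (1 − e^(-0.68)) = 0.75 × (1 − 0.506617) = 0.370037.
Expected differing sites = pL ≈ 0.370037 × 1560 = 577.25772 ≈ 577.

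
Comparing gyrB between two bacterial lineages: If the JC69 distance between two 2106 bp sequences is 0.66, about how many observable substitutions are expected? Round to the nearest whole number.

Invert JC69: p = (3/4)(1 − e^(−4d/3)) = 0.75 × (1 − e^(-0.88)) = 0.75 × (1 − 0.414783) = 0.438913.
Expected differing sites = pL ≈ 0.438913 × 2106 = 924.350778 ≈ 924.

924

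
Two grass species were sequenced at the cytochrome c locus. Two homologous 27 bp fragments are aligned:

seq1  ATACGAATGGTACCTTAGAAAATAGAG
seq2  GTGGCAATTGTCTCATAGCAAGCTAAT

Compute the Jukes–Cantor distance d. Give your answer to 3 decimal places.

The sequences differ at 14 of 27 sites, so p = 14/27 ≈ 0.518519.
d = −(3/4) ln(1 − 4p/3) = −0.75 ln(1 − 0.691359) = −0.75 ln(0.308641)
  = −0.75 × (-1.175576) = 0.881682 substitutions/site.

0.882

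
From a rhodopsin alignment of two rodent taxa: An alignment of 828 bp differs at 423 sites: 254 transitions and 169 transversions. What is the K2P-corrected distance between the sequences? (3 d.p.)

0.982

P = 254/828 ≈ 0.306763 and Q = 169/828 ≈ 0.204106.
Under the Kimura two-parameter model, d = −½ ln(1 − 2P − Q) − ¼ ln(1 − 2Q).
1 − 2P − Q = 0.182368, giving −½ ln(0.182368) = 0.850864.
1 − 2Q = 0.591788, giving −¼ ln(0.591788) = 0.131152.
d = 0.850864 + 0.131152 = 0.982016.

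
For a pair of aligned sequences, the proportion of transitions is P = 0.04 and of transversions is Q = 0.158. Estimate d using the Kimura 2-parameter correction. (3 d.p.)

0.231

Under the Kimura two-parameter model, d = −½ ln(1 − 2P − Q) − ¼ ln(1 − 2Q).
1 − 2P − Q = 0.762, giving −½ ln(0.762) = 0.135904.
1 − 2Q = 0.684, giving −¼ ln(0.684) = 0.094949.
d = 0.135904 + 0.094949 = 0.230853.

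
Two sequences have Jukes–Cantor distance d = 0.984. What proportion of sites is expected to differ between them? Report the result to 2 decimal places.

0.55

p = (3/4)(1 − e^(−4d/3)) = 0.75 × (1 − e^(-1.312)) = 0.75 × (1 − 0.269281) = 0.548039.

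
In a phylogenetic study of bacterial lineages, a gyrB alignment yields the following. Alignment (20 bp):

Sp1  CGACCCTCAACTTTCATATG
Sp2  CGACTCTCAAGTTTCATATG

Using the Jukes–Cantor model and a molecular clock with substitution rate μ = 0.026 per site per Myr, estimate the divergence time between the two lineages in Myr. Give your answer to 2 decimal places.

2.06

The sequences differ at 2 of 20 sites (5, 11), so p = 2/20 = 0.1.
d = −(3/4) ln(1 − 4p/3) = −0.75 ln(1 − 0.133333) = −0.75 ln(0.866667)
  = −0.75 × (-0.143100) = 0.107325 substitutions/site.
Under a molecular clock d = 2μt, so t = d/(2μ) = 0.107325 / (2 × 0.026) = 2.06 Myr.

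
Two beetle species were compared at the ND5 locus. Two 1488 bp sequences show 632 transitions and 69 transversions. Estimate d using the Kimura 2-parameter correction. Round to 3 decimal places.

P = 632/1488 ≈ 0.424731 and Q = 69/1488 ≈ 0.046371.
Under the Kimura two-parameter model, d = −½ ln(1 − 2P − Q) − ¼ ln(1 − 2Q).
1 − 2P − Q = 0.104167, giving −½ ln(0.104167) = 1.130880.
1 − 2Q = 0.907258, giving −¼ ln(0.907258) = 0.024332.
d = 1.130880 + 0.024332 = 1.155212.

1.155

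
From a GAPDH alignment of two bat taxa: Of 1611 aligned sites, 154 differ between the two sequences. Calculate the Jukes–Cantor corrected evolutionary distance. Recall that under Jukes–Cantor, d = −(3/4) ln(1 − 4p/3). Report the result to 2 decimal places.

p = 154/1611 ≈ 0.095593.
d = −(3/4) ln(1 − 4p/3) = −0.75 ln(1 − 0.127457) = −0.75 ln(0.872543)
  = −0.75 × (-0.136343) = 0.102257 substitutions/site.

0.10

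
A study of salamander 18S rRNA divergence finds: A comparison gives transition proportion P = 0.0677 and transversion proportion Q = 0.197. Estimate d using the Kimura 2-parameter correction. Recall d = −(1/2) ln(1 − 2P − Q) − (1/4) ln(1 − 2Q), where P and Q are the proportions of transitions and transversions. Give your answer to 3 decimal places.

Under the Kimura two-parameter model, d = −½ ln(1 − 2P − Q) − ¼ ln(1 − 2Q).
1 − 2P − Q = 0.6676, giving −½ ln(0.6676) = 0.202033.
1 − 2Q = 0.606, giving −¼ ln(0.606) = 0.125219.
d = 0.202033 + 0.125219 = 0.327252.

0.327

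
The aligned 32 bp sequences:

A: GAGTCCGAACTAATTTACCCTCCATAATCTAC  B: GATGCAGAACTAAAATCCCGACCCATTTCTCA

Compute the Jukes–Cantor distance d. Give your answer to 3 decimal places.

The sequences differ at 14 of 32 sites, so p = 14/32 = 0.4375.
d = −(3/4) ln(1 − 4p/3) = −0.75 ln(1 − 0.583333) = −0.75 ln(0.416667)
  = −0.75 × (-0.875468) = 0.656601 substitutions/site.

0.657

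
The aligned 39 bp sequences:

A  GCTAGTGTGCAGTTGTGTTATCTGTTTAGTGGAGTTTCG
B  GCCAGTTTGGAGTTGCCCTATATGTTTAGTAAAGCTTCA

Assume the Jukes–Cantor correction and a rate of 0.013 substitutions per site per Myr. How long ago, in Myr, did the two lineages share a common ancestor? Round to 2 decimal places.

13.61

The sequences differ at 11 of 39 sites, so p = 11/39 ≈ 0.282051.
d = −(3/4) ln(1 − 4p/3) = −0.75 ln(1 − 0.376068) = −0.75 ln(0.623932)
  = −0.75 × (-0.471714) = 0.353786 substitutions/site.
Under a molecular clock d = 2μt, so t = d/(2μ) = 0.353786 / (2 × 0.013) = 13.61 Myr.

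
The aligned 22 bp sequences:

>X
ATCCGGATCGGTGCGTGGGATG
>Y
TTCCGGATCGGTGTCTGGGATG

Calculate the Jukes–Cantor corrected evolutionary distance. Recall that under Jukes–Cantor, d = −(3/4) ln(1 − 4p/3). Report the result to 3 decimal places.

0.151

The sequences differ at 3 of 22 sites (1, 14, 15), so p = 3/22 ≈ 0.136364.
d = −(3/4) ln(1 − 4p/3) = −0.75 ln(1 − 0.181819) = −0.75 ln(0.818181)
  = −0.75 × (-0.200672) = 0.150504 substitutions/site.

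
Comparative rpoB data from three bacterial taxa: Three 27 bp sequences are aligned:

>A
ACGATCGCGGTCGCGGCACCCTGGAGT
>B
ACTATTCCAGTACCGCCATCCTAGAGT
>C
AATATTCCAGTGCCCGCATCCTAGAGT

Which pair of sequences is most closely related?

A–B: 9/27 differ, p = 0.333, d = 0.441.
A–C: 10/27 differ, p = 0.370, d = 0.511.
B–C: 4/27 differ, p = 0.148, d = 0.165.
The smallest distance is between B and C.

B and C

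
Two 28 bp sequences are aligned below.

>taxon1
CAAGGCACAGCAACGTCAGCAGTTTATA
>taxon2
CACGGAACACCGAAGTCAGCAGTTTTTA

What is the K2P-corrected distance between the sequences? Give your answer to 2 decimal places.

Of 28 sites, 1 differences are transitions and 5 are transversions, so P = 1/28 ≈ 0.035714 and Q = 5/28 ≈ 0.178571.
Under the Kimura two-parameter model, d = −½ ln(1 − 2P − Q) − ¼ ln(1 − 2Q).
1 − 2P − Q = 0.750001, giving −½ ln(0.750001) = 0.143840.
1 − 2Q = 0.642858, giving −¼ ln(0.642858) = 0.110458.
d = 0.143840 + 0.110458 = 0.254298.

0.25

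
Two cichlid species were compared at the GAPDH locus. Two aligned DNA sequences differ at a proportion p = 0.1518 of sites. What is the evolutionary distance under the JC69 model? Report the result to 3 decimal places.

0.170

d = −(3/4) ln(1 − 4p/3) = −0.75 ln(1 − 0.2024) = −0.75 ln(0.7976)
  = −0.75 × (-0.226148) = 0.169611 substitutions/site.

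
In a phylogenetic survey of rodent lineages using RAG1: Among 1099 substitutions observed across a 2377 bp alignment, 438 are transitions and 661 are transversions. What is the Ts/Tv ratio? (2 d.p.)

R = 438/661 = 0.662632… ≈ 0.66 (to 2 d.p.).

0.66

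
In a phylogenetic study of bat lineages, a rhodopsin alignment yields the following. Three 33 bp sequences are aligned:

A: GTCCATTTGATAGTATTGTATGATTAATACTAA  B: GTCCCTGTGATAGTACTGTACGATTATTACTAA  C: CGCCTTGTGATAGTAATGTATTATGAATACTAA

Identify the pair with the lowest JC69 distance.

A–B: 5/33 differ, p = 0.152, d = 0.169.
A–C: 7/33 differ, p = 0.212, d = 0.249.
B–C: 8/33 differ, p = 0.242, d = 0.293.
The smallest distance is between A and B.

A and B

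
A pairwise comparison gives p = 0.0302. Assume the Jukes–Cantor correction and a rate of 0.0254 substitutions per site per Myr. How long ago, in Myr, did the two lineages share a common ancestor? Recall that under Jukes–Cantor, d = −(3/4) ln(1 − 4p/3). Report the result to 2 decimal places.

0.61

d = −(3/4) ln(1 − 4p/3) = −0.75 ln(1 − 0.040267) = −0.75 ln(0.959733)
  = −0.75 × (-0.041100) = 0.030825 substitutions/site.
Under a molecular clock d = 2μt, so t = d/(2μ) = 0.030825 / (2 × 0.0254) = 0.61 Myr.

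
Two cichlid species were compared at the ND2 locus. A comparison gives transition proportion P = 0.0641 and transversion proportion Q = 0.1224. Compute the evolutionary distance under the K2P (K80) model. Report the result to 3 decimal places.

0.214

Under the Kimura two-parameter model, d = −½ ln(1 − 2P − Q) − ¼ ln(1 − 2Q).
1 − 2P − Q = 0.7494, giving −½ ln(0.7494) = 0.144241.
1 − 2Q = 0.7552, giving −¼ ln(0.7552) = 0.070193.
d = 0.144241 + 0.070193 = 0.214434.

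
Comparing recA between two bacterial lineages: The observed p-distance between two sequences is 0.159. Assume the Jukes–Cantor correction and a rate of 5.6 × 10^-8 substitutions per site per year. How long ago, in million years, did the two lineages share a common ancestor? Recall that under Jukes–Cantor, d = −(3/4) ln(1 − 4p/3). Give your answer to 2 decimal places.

d = −(3/4) ln(1 − 4p/3) = −0.75 ln(1 − 0.212) = −0.75 ln(0.788)
  = −0.75 × (-0.238257) = 0.178693 substitutions/site.
Under a molecular clock d = 2μt, so t = d/(2μ) = 0.178693 / (2 × 5.6 × 10^-8) = 1.60 million years.

1.60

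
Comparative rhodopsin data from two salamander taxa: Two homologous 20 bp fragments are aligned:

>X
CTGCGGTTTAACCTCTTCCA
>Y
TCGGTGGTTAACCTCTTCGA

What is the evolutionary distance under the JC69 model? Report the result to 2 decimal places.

0.38

The sequences differ at 6 of 20 sites (1, 2, 4, 5, 7, 19), so p = 6/20 = 0.3.
d = −(3/4) ln(1 − 4p/3) = −0.75 ln(1 − 0.4) = −0.75 ln(0.6)
  = −0.75 × (-0.510826) = 0.383120 substitutions/site.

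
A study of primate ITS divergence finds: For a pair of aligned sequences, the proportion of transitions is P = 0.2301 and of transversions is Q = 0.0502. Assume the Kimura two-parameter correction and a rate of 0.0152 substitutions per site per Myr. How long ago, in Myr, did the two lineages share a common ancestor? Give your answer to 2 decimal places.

Under the Kimura two-parameter model, d = −½ ln(1 − 2P − Q) − ¼ ln(1 − 2Q).
1 − 2P − Q = 0.4896, giving −½ ln(0.4896) = 0.357083.
1 − 2Q = 0.8996, giving −¼ ln(0.8996) = 0.026451.
d = 0.357083 + 0.026451 = 0.383534.
Under a molecular clock d = 2μt, so t = d/(2μ) = 0.383534 / (2 × 0.0152) = 12.62 Myr.

12.62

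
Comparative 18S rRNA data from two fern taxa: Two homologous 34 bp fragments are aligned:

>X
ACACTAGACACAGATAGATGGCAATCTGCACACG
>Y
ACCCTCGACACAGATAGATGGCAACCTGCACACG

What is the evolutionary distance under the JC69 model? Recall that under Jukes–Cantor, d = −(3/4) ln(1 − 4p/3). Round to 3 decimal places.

0.094

The sequences differ at 3 of 34 sites (3, 6, 25), so p = 3/34 ≈ 0.088235.
d = −(3/4) ln(1 − 4p/3) = −0.75 ln(1 − 0.117647) = −0.75 ln(0.882353)
  = −0.75 × (-0.125163) = 0.093872 substitutions/site.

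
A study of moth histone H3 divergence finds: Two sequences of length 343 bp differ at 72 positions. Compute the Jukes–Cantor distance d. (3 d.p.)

0.246

p = 72/343 ≈ 0.209913.
d = −(3/4) ln(1 − 4p/3) = −0.75 ln(1 − 0.279884) = −0.75 ln(0.720116)
  = −0.75 × (-0.328343) = 0.246257 substitutions/site.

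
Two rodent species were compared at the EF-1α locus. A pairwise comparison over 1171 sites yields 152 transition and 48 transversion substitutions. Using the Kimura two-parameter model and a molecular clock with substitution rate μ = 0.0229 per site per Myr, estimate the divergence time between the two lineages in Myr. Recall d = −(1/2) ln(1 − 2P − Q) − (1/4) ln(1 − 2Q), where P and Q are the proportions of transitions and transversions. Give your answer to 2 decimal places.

4.37

P = 152/1171 ≈ 0.129804 and Q = 48/1171 ≈ 0.040991.
Under the Kimura two-parameter model, d = −½ ln(1 − 2P − Q) − ¼ ln(1 − 2Q).
1 − 2P − Q = 0.699401, giving −½ ln(0.699401) = 0.178766.
1 − 2Q = 0.918018, giving −¼ ln(0.918018) = 0.021385.
d = 0.178766 + 0.021385 = 0.200151.
Under a molecular clock d = 2μt, so t = d/(2μ) = 0.200151 / (2 × 0.0229) = 4.37 Myr.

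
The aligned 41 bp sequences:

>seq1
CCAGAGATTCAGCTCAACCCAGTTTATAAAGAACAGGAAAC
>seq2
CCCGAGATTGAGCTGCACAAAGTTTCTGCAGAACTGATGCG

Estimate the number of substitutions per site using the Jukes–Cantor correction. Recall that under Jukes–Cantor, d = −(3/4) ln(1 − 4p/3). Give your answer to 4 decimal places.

0.5018

The sequences differ at 15 of 41 sites, so p = 15/41 ≈ 0.365854.
d = −(3/4) ln(1 − 4p/3) = −0.75 ln(1 − 0.487805) = −0.75 ln(0.512195)
  = −0.75 × (-0.669050) = 0.501788 substitutions/site.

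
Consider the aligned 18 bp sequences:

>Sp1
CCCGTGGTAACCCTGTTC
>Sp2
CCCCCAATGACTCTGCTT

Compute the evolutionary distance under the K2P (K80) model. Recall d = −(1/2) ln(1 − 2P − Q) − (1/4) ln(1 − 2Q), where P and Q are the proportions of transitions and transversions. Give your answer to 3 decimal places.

0.925

Of 18 sites, 7 differences are transitions and 1 are transversions, so P = 7/18 ≈ 0.388889 and Q = 1/18 ≈ 0.055556.
Under the Kimura two-parameter model, d = −½ ln(1 − 2P − Q) − ¼ ln(1 − 2Q).
1 − 2P − Q = 0.166666, giving −½ ln(0.166666) = 0.895882.
1 − 2Q = 0.888888, giving −¼ ln(0.888888) = 0.029446.
d = 0.895882 + 0.029446 = 0.925328.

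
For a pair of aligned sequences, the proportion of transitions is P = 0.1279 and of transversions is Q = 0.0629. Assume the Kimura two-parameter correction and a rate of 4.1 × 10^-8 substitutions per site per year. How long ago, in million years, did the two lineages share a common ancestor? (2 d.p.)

Under the Kimura two-parameter model, d = −½ ln(1 − 2P − Q) − ¼ ln(1 − 2Q).
1 − 2P − Q = 0.6813, giving −½ ln(0.6813) = 0.191876.
1 − 2Q = 0.8742, giving −¼ ln(0.8742) = 0.033612.
d = 0.191876 + 0.033612 = 0.225488.
Under a molecular clock d = 2μt, so t = d/(2μ) = 0.225488 / (2 × 4.1 × 10^-8) = 2.75 million years.

2.75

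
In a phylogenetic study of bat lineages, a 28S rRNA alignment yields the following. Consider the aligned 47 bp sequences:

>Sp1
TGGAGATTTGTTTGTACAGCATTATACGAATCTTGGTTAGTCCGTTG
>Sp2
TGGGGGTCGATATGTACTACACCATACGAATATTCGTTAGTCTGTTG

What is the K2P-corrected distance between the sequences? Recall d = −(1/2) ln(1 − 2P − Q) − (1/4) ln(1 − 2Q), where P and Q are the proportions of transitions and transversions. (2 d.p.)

Of 47 sites, 8 differences are transitions and 5 are transversions, so P = 8/47 ≈ 0.170213 and Q = 5/47 ≈ 0.106383.
Under the Kimura two-parameter model, d = −½ ln(1 − 2P − Q) − ¼ ln(1 − 2Q).
1 − 2P − Q = 0.553191, giving −½ ln(0.553191) = 0.296026.
1 − 2Q = 0.787234, giving −¼ ln(0.787234) = 0.059807.
d = 0.296026 + 0.059807 = 0.355833.

0.36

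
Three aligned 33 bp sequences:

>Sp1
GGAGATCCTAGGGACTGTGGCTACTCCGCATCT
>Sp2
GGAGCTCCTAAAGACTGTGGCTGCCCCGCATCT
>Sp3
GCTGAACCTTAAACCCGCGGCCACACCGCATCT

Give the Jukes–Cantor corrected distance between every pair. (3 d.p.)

Sp1–Sp2: 5/33 sites differ → p ≈ 0.151515, d = −0.75 ln(1 − 0.20202) = 0.169254 ≈ 0.169.
Sp1–Sp3: 12/33 sites differ → p ≈ 0.363636, d = −0.75 ln(1 − 0.484848) = 0.497470 ≈ 0.497.
Sp2–Sp3: 12/33 sites differ → p ≈ 0.363636, d = −0.75 ln(1 − 0.484848) = 0.497470 ≈ 0.497.

d(Sp1,Sp2) = 0.169, d(Sp1,Sp3) = 0.497, d(Sp2,Sp3) = 0.497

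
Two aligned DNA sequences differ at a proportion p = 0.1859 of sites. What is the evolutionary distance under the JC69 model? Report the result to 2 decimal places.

0.21

d = −(3/4) ln(1 − 4p/3) = −0.75 ln(1 − 0.247867) = −0.75 ln(0.752133)
  = −0.75 × (-0.284842) = 0.213632 substitutions/site.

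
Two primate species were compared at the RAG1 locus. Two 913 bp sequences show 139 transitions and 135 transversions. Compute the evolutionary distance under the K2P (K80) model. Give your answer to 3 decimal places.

P = 139/913 ≈ 0.152245 and Q = 135/913 ≈ 0.147864.
Under the Kimura two-parameter model, d = −½ ln(1 − 2P − Q) − ¼ ln(1 − 2Q).
1 − 2P − Q = 0.547646, giving −½ ln(0.547646) = 0.301063.
1 − 2Q = 0.704272, giving −¼ ln(0.704272) = 0.087648.
d = 0.301063 + 0.087648 = 0.388711.

0.389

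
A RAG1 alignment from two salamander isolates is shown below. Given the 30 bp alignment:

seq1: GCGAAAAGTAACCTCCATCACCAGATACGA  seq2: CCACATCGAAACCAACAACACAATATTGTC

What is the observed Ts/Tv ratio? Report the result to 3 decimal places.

Transitions are A↔G and C↔T; transversions are all other mismatches.
Transitions: 1. Transversions: 14.
R = 1/14 = 0.071428… ≈ 0.071 (to 3 d.p.).

0.071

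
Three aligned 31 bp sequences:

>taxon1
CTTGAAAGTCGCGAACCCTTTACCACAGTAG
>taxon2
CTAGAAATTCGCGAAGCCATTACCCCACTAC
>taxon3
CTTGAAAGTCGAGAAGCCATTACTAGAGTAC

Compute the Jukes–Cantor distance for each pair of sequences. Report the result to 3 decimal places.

d(taxon1,taxon2) = 0.269, d(taxon1,taxon3) = 0.224, d(taxon2,taxon3) = 0.269

taxon1–taxon2: 7/31 sites differ → p ≈ 0.225806, d = −0.75 ln(1 − 0.301075) = 0.268659 ≈ 0.269.
taxon1–taxon3: 6/31 sites differ → p ≈ 0.193548, d = −0.75 ln(1 − 0.258064) = 0.223869 ≈ 0.224.
taxon2–taxon3: 7/31 sites differ → p ≈ 0.225806, d = −0.75 ln(1 − 0.301075) = 0.268659 ≈ 0.269.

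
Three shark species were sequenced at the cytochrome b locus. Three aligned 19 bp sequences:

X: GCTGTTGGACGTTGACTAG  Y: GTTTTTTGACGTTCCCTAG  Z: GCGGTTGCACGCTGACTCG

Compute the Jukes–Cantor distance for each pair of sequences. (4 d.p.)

d(X,Y) = 0.3241, d(X,Z) = 0.2471, d(Y,Z) = 0.7489

X–Y: 5/19 sites differ → p ≈ 0.263158, d = −0.75 ln(1 − 0.350877) = 0.324100 ≈ 0.3241.
X–Z: 4/19 sites differ → p ≈ 0.210526, d = −0.75 ln(1 − 0.280701) = 0.247109 ≈ 0.2471.
Y–Z: 9/19 sites differ → p ≈ 0.473684, d = −0.75 ln(1 − 0.631579) = 0.748897 ≈ 0.7489.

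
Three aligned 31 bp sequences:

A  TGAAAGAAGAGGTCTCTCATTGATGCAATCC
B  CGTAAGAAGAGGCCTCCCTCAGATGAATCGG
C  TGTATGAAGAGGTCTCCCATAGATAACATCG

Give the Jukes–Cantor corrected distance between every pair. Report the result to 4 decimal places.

d(A,B) = 0.5445, d(A,C) = 0.3163, d(B,C) = 0.4217

A–B: 12/31 sites differ → p ≈ 0.387097, d = −0.75 ln(1 − 0.516129) = 0.544453 ≈ 0.5445.
A–C: 8/31 sites differ → p ≈ 0.258065, d = −0.75 ln(1 − 0.344087) = 0.316295 ≈ 0.3163.
B–C: 10/31 sites differ → p ≈ 0.322581, d = −0.75 ln(1 − 0.430108) = 0.421731 ≈ 0.4217.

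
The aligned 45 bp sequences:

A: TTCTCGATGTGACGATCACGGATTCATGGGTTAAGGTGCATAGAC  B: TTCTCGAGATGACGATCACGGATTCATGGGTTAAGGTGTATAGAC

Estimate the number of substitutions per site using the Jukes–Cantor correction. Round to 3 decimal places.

0.070

The sequences differ at 3 of 45 sites (8, 9, 39), so p = 3/45 ≈ 0.066667.
d = −(3/4) ln(1 − 4p/3) = −0.75 ln(1 − 0.088889) = −0.75 ln(0.911111)
  = −0.75 × (-0.093091) = 0.069818 substitutions/site.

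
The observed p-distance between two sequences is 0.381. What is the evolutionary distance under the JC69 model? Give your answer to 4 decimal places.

d = −(3/4) ln(1 − 4p/3) = −0.75 ln(1 − 0.508) = −0.75 ln(0.492)
  = −0.75 × (-0.709277) = 0.531958 substitutions/site.

0.5320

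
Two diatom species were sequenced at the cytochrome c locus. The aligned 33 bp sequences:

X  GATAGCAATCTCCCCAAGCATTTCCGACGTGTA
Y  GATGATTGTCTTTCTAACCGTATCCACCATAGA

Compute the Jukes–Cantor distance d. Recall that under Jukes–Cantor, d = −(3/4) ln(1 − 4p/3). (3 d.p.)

0.780

The sequences differ at 16 of 33 sites, so p = 16/33 ≈ 0.484848.
d = −(3/4) ln(1 − 4p/3) = −0.75 ln(1 − 0.646464) = −0.75 ln(0.353536)
  = −0.75 × (-1.039770) = 0.779828 substitutions/site.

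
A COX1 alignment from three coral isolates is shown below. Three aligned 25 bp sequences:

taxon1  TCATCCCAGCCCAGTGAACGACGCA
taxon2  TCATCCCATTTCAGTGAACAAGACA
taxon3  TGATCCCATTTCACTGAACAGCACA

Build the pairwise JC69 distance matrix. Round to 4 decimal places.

d(taxon1,taxon2) = 0.2892, d(taxon1,taxon3) = 0.4172, d(taxon2,taxon3) = 0.1800

taxon1–taxon2: 6/25 sites differ → p = 0.24, d = −0.75 ln(1 − 0.32) = 0.289247 ≈ 0.2892.
taxon1–taxon3: 8/25 sites differ → p = 0.32, d = −0.75 ln(1 − 0.426667) = 0.417216 ≈ 0.4172.
taxon2–taxon3: 4/25 sites differ → p = 0.16, d = −0.75 ln(1 − 0.213333) = 0.179963 ≈ 0.1800.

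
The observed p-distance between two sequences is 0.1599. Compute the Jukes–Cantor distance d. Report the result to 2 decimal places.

0.18

d = −(3/4) ln(1 − 4p/3) = −0.75 ln(1 − 0.2132) = −0.75 ln(0.7868)
  = −0.75 × (-0.239781) = 0.179836 substitutions/site.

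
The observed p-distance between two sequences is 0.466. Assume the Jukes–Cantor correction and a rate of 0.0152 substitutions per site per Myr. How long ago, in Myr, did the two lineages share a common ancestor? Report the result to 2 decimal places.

d = −(3/4) ln(1 − 4p/3) = −0.75 ln(1 − 0.621333) = −0.75 ln(0.378667)
  = −0.75 × (-0.971098) = 0.728324 substitutions/site.
Under a molecular clock d = 2μt, so t = d/(2μ) = 0.728324 / (2 × 0.0152) = 23.96 Myr.

23.96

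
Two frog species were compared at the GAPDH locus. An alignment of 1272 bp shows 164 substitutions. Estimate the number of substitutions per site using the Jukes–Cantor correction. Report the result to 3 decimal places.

p = 164/1272 ≈ 0.128931.
d = −(3/4) ln(1 − 4p/3) = −0.75 ln(1 − 0.171908) = −0.75 ln(0.828092)
  = −0.75 × (-0.188631) = 0.141473 substitutions/site.

0.141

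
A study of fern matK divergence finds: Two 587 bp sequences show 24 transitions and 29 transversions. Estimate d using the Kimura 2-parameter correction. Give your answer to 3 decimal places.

0.096

P = 24/587 ≈ 0.040886 and Q = 29/587 ≈ 0.049404.
Under the Kimura two-parameter model, d = −½ ln(1 − 2P − Q) − ¼ ln(1 − 2Q).
1 − 2P − Q = 0.868824, giving −½ ln(0.868824) = 0.070307.
1 − 2Q = 0.901192, giving −¼ ln(0.901192) = 0.026009.
d = 0.070307 + 0.026009 = 0.096316.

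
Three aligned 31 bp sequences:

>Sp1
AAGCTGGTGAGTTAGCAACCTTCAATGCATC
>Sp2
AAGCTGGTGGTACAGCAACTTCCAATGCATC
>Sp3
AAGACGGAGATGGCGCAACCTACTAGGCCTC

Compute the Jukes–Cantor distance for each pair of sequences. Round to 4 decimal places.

d(Sp1,Sp2) = 0.2239, d(Sp1,Sp3) = 0.4806, d(Sp2,Sp3) = 0.5445

Sp1–Sp2: 6/31 sites differ → p ≈ 0.193548, d = −0.75 ln(1 − 0.258064) = 0.223869 ≈ 0.2239.
Sp1–Sp3: 11/31 sites differ → p ≈ 0.354839, d = −0.75 ln(1 − 0.473119) = 0.480585 ≈ 0.4806.
Sp2–Sp3: 12/31 sites differ → p ≈ 0.387097, d = −0.75 ln(1 − 0.516129) = 0.544453 ≈ 0.5445.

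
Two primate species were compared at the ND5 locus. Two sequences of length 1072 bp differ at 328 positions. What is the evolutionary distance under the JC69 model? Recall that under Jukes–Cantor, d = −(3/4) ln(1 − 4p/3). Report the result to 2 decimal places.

0.39

p = 328/1072 ≈ 0.30597.
d = −(3/4) ln(1 − 4p/3) = −0.75 ln(1 − 0.40796) = −0.75 ln(0.59204)
  = −0.75 × (-0.524181) = 0.393136 substitutions/site.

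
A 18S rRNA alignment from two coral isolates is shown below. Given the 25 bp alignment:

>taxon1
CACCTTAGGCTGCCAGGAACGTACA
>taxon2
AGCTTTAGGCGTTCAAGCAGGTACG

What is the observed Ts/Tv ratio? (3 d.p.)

1.000

Transitions are A↔G and C↔T; transversions are all other mismatches.
Transitions: 5. Transversions: 5.
R = 5/5 = 1.000.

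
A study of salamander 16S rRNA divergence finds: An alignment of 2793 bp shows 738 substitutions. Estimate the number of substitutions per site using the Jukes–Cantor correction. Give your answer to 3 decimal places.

p = 738/2793 ≈ 0.264232.
d = −(3/4) ln(1 − 4p/3) = −0.75 ln(1 − 0.352309) = −0.75 ln(0.647691)
  = −0.75 × (-0.434342) = 0.325757 substitutions/site.

0.326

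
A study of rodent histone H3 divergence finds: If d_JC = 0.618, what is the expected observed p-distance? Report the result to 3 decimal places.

p = (3/4)(1 − e^(−4d/3)) = 0.75 × (1 − e^(-0.824)) = 0.75 × (1 − 0.438673) = 0.420995.

0.421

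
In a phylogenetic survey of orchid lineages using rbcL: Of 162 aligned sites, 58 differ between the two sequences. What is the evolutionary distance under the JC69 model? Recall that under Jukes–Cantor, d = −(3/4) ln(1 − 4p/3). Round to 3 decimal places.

0.487

p = 58/162 ≈ 0.358025.
d = −(3/4) ln(1 − 4p/3) = −0.75 ln(1 − 0.477367) = −0.75 ln(0.522633)
  = −0.75 × (-0.648876) = 0.486657 substitutions/site.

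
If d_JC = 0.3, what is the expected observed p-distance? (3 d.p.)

p = (3/4)(1 − e^(−4d/3)) = 0.75 × (1 − e^(-0.4)) = 0.75 × (1 − 0.670320) = 0.247260.

0.247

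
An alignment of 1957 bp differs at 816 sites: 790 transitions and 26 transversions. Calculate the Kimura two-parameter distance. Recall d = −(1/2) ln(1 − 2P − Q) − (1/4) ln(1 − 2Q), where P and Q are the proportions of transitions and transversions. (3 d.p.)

P = 790/1957 ≈ 0.403679 and Q = 26/1957 ≈ 0.013286.
Under the Kimura two-parameter model, d = −½ ln(1 − 2P − Q) − ¼ ln(1 − 2Q).
1 − 2P − Q = 0.179356, giving −½ ln(0.179356) = 0.859191.
1 − 2Q = 0.973428, giving −¼ ln(0.973428) = 0.006733.
d = 0.859191 + 0.006733 = 0.865924.

0.866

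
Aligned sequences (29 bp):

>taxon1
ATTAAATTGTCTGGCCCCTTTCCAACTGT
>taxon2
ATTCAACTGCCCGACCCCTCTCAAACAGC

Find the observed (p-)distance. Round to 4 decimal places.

The sequences differ at 9 of 29 positions (sites 4, 7, 10, 12, 14, 20, 23, 27, 29).
p = 9/29 = 0.310344… ≈ 0.3103 (to 4 d.p.).

0.3103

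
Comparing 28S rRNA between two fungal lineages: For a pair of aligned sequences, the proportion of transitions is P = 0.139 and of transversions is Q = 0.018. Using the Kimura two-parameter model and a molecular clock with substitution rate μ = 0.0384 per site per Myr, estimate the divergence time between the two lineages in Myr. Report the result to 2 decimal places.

Under the Kimura two-parameter model, d = −½ ln(1 − 2P − Q) − ¼ ln(1 − 2Q).
1 − 2P − Q = 0.704, giving −½ ln(0.704) = 0.175488.
1 − 2Q = 0.964, giving −¼ ln(0.964) = 0.009166.
d = 0.175488 + 0.009166 = 0.184654.
Under a molecular clock d = 2μt, so t = d/(2μ) = 0.184654 / (2 × 0.0384) = 2.40 Myr.

2.40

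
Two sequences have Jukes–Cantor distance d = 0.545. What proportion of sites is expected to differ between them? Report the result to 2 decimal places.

p = (3/4)(1 − e^(−4d/3)) = 0.75 × (1 − e^(-0.726667)) = 0.75 × (1 − 0.483518) = 0.387362.

0.39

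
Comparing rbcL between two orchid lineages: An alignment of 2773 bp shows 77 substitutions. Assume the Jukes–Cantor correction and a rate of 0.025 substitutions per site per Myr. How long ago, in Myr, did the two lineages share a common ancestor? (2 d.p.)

p = 77/2773 ≈ 0.027768.
d = −(3/4) ln(1 − 4p/3) = −0.75 ln(1 − 0.037024) = −0.75 ln(0.962976)
  = −0.75 × (-0.037727) = 0.028295 substitutions/site.
Under a molecular clock d = 2μt, so t = d/(2μ) = 0.028295 / (2 × 0.025) = 0.57 Myr.

0.57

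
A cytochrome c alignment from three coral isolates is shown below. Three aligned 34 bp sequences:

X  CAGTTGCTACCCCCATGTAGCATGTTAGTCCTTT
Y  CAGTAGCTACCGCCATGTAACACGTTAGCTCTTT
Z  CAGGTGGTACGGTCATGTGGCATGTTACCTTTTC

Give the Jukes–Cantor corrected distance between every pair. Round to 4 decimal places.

X–Y: 6/34 sites differ → p ≈ 0.176471, d = −0.75 ln(1 − 0.235295) = 0.201199 ≈ 0.2012.
X–Z: 11/34 sites differ → p ≈ 0.323529, d = −0.75 ln(1 − 0.431372) = 0.423397 ≈ 0.4234.
Y–Z: 11/34 sites differ → p ≈ 0.323529, d = −0.75 ln(1 − 0.431372) = 0.423397 ≈ 0.4234.

d(X,Y) = 0.2012, d(X,Z) = 0.4234, d(Y,Z) = 0.4234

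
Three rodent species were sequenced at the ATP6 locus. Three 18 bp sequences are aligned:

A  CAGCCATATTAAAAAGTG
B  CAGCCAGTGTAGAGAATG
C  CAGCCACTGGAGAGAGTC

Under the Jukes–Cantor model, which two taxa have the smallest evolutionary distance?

B and C

A–B: 6/18 differ, p = 0.333, d = 0.441.
A–C: 7/18 differ, p = 0.389, d = 0.548.
B–C: 4/18 differ, p = 0.222, d = 0.264.
The smallest distance is between B and C.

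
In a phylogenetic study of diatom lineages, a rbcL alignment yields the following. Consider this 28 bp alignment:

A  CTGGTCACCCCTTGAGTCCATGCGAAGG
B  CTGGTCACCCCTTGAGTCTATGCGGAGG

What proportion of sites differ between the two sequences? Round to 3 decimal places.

The sequences differ at 2 of 28 positions (sites 19, 25).
p = 2/28 = 0.071428… ≈ 0.071 (to 3 d.p.).

0.071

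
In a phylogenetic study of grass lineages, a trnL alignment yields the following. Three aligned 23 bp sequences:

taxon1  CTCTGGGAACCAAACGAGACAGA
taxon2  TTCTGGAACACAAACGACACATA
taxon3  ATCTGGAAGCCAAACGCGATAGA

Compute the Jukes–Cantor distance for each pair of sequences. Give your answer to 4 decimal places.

d(taxon1,taxon2) = 0.3206, d(taxon1,taxon3) = 0.2567, d(taxon2,taxon3) = 0.3904

taxon1–taxon2: 6/23 sites differ → p ≈ 0.26087, d = −0.75 ln(1 − 0.347827) = 0.320584 ≈ 0.3206.
taxon1–taxon3: 5/23 sites differ → p ≈ 0.217391, d = −0.75 ln(1 − 0.289855) = 0.256715 ≈ 0.2567.
taxon2–taxon3: 7/23 sites differ → p ≈ 0.304348, d = −0.75 ln(1 − 0.405797) = 0.390401 ≈ 0.3904.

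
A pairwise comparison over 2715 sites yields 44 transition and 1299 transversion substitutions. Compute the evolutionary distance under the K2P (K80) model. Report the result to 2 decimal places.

1.14

P = 44/2715 ≈ 0.016206 and Q = 1299/2715 ≈ 0.478453.
Under the Kimura two-parameter model, d = −½ ln(1 − 2P − Q) − ¼ ln(1 − 2Q).
1 − 2P − Q = 0.489135, giving −½ ln(0.489135) = 0.357558.
1 − 2Q = 0.043094, giving −¼ ln(0.043094) = 0.786093.
d = 0.357558 + 0.786093 = 1.143651.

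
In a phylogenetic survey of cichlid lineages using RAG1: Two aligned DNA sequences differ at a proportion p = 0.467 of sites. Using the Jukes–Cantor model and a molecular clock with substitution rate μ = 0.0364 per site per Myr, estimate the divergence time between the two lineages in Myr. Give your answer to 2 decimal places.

d = −(3/4) ln(1 − 4p/3) = −0.75 ln(1 − 0.622667) = −0.75 ln(0.377333)
  = −0.75 × (-0.974627) = 0.730970 substitutions/site.
Under a molecular clock d = 2μt, so t = d/(2μ) = 0.730970 / (2 × 0.0364) = 10.04 Myr.

10.04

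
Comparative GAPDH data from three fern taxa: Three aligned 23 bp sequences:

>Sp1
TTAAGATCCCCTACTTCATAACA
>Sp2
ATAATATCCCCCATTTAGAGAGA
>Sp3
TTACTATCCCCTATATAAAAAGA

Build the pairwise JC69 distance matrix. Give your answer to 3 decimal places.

Sp1–Sp2: 9/23 sites differ → p ≈ 0.391304, d = −0.75 ln(1 − 0.521739) = 0.553199 ≈ 0.553.
Sp1–Sp3: 7/23 sites differ → p ≈ 0.304348, d = −0.75 ln(1 − 0.405797) = 0.390401 ≈ 0.390.
Sp2–Sp3: 6/23 sites differ → p ≈ 0.26087, d = −0.75 ln(1 − 0.347827) = 0.320584 ≈ 0.321.

d(Sp1,Sp2) = 0.553, d(Sp1,Sp3) = 0.390, d(Sp2,Sp3) = 0.321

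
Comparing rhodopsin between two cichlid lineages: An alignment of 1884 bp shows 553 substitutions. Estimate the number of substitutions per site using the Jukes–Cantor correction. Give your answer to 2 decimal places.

0.37

p = 553/1884 ≈ 0.293524.
d = −(3/4) ln(1 − 4p/3) = −0.75 ln(1 − 0.391365) = −0.75 ln(0.608635)
  = −0.75 × (-0.496537) = 0.372403 substitutions/site.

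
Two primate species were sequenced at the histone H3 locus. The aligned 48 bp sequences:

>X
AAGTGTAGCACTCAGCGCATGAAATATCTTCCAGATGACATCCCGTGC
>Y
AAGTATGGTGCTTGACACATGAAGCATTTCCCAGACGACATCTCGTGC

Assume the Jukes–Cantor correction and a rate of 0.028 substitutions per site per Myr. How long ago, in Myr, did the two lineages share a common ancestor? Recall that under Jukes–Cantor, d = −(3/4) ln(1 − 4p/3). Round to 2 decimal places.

The sequences differ at 14 of 48 sites, so p = 14/48 ≈ 0.291667.
d = −(3/4) ln(1 − 4p/3) = −0.75 ln(1 − 0.388889) = −0.75 ln(0.611111)
  = −0.75 × (-0.492477) = 0.369358 substitutions/site.
Under a molecular clock d = 2μt, so t = d/(2μ) = 0.369358 / (2 × 0.028) = 6.60 Myr.

6.60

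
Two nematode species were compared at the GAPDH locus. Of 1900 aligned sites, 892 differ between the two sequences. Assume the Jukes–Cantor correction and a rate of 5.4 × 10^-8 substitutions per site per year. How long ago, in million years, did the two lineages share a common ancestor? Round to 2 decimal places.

p = 892/1900 ≈ 0.469474.
d = −(3/4) ln(1 − 4p/3) = −0.75 ln(1 − 0.625965) = −0.75 ln(0.374035)
  = −0.75 × (-0.983406) = 0.737555 substitutions/site.
Under a molecular clock d = 2μt, so t = d/(2μ) = 0.737555 / (2 × 5.4 × 10^-8) = 6.83 million years.

6.83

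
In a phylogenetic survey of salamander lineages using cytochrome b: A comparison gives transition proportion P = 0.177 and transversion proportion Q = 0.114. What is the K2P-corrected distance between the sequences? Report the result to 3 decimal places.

Under the Kimura two-parameter model, d = −½ ln(1 − 2P − Q) − ¼ ln(1 − 2Q).
1 − 2P − Q = 0.532, giving −½ ln(0.532) = 0.315556.
1 − 2Q = 0.772, giving −¼ ln(0.772) = 0.064693.
d = 0.315556 + 0.064693 = 0.380249.

0.380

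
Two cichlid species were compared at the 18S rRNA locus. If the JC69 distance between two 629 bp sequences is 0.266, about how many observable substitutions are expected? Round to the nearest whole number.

Invert JC69: p = (3/4)(1 − e^(−4d/3)) = 0.75 × (1 − e^(-0.354667)) = 0.75 × (1 − 0.701407) = 0.223945.
Expected differing sites = pL ≈ 0.223945 × 629 = 140.861405 ≈ 141.

141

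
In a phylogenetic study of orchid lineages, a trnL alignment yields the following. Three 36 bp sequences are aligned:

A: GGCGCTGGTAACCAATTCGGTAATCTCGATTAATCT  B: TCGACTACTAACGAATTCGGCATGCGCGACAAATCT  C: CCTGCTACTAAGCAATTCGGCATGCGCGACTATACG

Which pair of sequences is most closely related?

A–B: 13/36 differ, p = 0.361, d = 0.493.
A–C: 14/36 differ, p = 0.389, d = 0.548.
B–C: 9/36 differ, p = 0.250, d = 0.304.
The smallest distance is between B and C.

B and C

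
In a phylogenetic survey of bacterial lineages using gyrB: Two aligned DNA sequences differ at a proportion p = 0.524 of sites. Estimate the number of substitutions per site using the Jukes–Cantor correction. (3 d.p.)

0.900

d = −(3/4) ln(1 − 4p/3) = −0.75 ln(1 − 0.698667) = −0.75 ln(0.301333)
  = −0.75 × (-1.199539) = 0.899654 substitutions/site.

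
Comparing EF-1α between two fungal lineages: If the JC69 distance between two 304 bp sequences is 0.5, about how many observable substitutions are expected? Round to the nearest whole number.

Invert JC69: p = (3/4)(1 − e^(−4d/3)) = 0.75 × (1 − e^(-0.666667)) = 0.75 × (1 − 0.513417) = 0.364937.
Expected differing sites = pL ≈ 0.364937 × 304 = 110.940848 ≈ 111.

111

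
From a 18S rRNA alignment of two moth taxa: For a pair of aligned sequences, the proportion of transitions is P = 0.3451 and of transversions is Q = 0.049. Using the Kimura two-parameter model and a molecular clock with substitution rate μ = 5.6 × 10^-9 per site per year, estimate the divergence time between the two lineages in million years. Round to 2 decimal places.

62.30

Under the Kimura two-parameter model, d = −½ ln(1 − 2P − Q) − ¼ ln(1 − 2Q).
1 − 2P − Q = 0.2608, giving −½ ln(0.2608) = 0.672001.
1 − 2Q = 0.902, giving −¼ ln(0.902) = 0.025785.
d = 0.672001 + 0.025785 = 0.697786.
Under a molecular clock d = 2μt, so t = d/(2μ) = 0.697786 / (2 × 5.6 × 10^-9) = 62.30 million years.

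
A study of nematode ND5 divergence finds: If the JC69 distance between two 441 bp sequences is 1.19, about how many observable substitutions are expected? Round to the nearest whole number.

Invert JC69: p = (3/4)(1 − e^(−4d/3)) = 0.75 × (1 − e^(-1.586667)) = 0.75 × (1 − 0.204606) = 0.596546.
Expected differing sites = pL ≈ 0.596546 × 441 = 263.076786 ≈ 263.

263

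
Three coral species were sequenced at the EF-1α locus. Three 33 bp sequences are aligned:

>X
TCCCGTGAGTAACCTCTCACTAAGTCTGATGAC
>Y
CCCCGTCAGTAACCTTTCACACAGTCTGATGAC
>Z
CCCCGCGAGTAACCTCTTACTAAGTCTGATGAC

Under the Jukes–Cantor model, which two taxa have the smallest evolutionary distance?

X–Y: 5/33 differ, p = 0.152, d = 0.169.
X–Z: 3/33 differ, p = 0.091, d = 0.097.
Y–Z: 6/33 differ, p = 0.182, d = 0.208.
The smallest distance is between X and Z.

X and Z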